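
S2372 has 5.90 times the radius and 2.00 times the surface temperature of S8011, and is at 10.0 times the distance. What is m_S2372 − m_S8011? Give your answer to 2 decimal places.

-1.86

L_S2372/L_S8011 = (5.90)²(2.00)⁴ = 557.0.
F_S2372/F_S8011 = (L_S2372/L_S8011)/(d_S2372/d_S8011)² = 557.0/100.0 = 5.570.
m_S2372 − m_S8011 = −2.5 log₁₀(5.570) = -1.86.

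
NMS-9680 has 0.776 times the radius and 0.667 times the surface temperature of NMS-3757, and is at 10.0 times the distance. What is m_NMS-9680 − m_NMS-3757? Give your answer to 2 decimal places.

7.31

L_NMS-9680/L_NMS-3757 = (0.776)²(0.667)⁴ = 0.1192.
F_NMS-9680/F_NMS-3757 = (L_NMS-9680/L_NMS-3757)/(d_NMS-9680/d_NMS-3757)² = 0.1192/100.0 = 0.001192.
m_NMS-9680 − m_NMS-3757 = −2.5 log₁₀(0.001192) = 7.31.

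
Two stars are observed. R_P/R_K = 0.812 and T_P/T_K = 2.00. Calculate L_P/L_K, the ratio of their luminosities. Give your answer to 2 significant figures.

From the Stefan–Boltzmann law, L ∝ R²T⁴, so
L_P/L_K = (R_P/R_K)² (T_P/T_K)⁴ = (0.812)² × (2.00)⁴ = 0.6593 × 16.00 = 10.55.

11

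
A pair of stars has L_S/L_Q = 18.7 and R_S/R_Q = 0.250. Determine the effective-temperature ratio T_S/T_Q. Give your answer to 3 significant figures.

4.16

L ∝ R²T⁴ gives T ∝ (L/R²)^(1/4), so
T_S/T_Q = (18.7 / 0.250²)^(1/4) = (299.2)^(1/4) = 4.159.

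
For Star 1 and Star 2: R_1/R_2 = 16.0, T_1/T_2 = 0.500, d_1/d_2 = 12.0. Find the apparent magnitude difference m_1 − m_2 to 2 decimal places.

L_1/L_2 = (16.0)²(0.500)⁴ = 16.00.
F_1/F_2 = (L_1/L_2)/(d_1/d_2)² = 16.00/144.0 = 0.1111.
m_1 − m_2 = −2.5 log₁₀(0.1111) = 2.39.

2.39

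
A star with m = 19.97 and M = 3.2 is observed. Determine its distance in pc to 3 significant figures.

m − M = 5 log₁₀(d/10 pc)
19.97 − (3.2) = 16.77 = 5 log₁₀(d/10)
d = 10 × 10^(16.77/5) = 10 × 10^3.354 = 2.259×10^4 pc.

2.26×10^4 pc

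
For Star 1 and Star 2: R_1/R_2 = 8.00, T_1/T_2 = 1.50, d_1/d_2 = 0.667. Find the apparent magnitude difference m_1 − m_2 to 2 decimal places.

L_1/L_2 = (8.00)²(1.50)⁴ = 324.0.
F_1/F_2 = (L_1/L_2)/(d_1/d_2)² = 324.0/0.4449 = 728.3.
m_1 − m_2 = −2.5 log₁₀(728.3) = -7.16.

-7.16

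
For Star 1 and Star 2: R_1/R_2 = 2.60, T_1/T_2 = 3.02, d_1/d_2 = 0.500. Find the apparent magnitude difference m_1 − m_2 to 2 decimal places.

-8.38

L_1/L_2 = (2.60)²(3.02)⁴ = 562.3.
F_1/F_2 = (L_1/L_2)/(d_1/d_2)² = 562.3/0.2500 = 2249.
m_1 − m_2 = −2.5 log₁₀(2249) = -8.38.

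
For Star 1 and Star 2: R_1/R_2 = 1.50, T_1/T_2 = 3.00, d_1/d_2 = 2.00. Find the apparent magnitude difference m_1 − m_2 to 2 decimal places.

-4.15

L_1/L_2 = (1.50)²(3.00)⁴ = 182.2.
F_1/F_2 = (L_1/L_2)/(d_1/d_2)² = 182.2/4.000 = 45.56.
m_1 − m_2 = −2.5 log₁₀(45.56) = -4.15.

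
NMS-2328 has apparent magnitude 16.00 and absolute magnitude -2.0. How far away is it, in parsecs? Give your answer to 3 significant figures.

m − M = 5 log₁₀(d/10 pc)
16.00 − (-2.0) = 18.00 = 5 log₁₀(d/10)
d = 10 × 10^(18.00/5) = 10 × 10^3.600 = 3.981×10^4 pc.

3.98×10^4 pc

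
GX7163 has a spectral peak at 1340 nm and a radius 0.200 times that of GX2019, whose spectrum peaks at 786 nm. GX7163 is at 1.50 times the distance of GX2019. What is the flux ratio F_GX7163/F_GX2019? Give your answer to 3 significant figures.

Wien's law: T_GX7163/T_GX2019 = λ_GX2019/λ_GX7163 = 786/1340 = 0.5866.
L_GX7163/L_GX2019 = (R_GX7163/R_GX2019)²(T_GX7163/T_GX2019)⁴ = (0.200)²(0.5866)⁴ = 0.004735.
F_GX7163/F_GX2019 = (L_GX7163/L_GX2019)/(d_GX7163/d_GX2019)² = 0.004735/(1.50)² = 0.002104.

0.00210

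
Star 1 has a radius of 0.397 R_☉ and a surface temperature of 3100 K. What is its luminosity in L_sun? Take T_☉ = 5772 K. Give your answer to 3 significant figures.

L/L_☉ = (R/R_☉)² (T/T_☉)⁴ = (0.397)² × (3100/5772)⁴
       = 0.1576 × (0.5371)⁴ = 0.1576 × 0.08320 = 0.01311.

0.0131 L_sun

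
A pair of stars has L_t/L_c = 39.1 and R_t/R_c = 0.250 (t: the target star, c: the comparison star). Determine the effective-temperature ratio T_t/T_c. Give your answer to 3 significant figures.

5.00

L ∝ R²T⁴ gives T ∝ (L/R²)^(1/4), so
T_t/T_c = (39.1 / 0.250²)^(1/4) = (625.6)^(1/4) = 5.001.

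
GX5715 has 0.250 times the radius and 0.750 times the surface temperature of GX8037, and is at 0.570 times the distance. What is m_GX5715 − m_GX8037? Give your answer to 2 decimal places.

3.04

L_GX5715/L_GX8037 = (0.250)²(0.750)⁴ = 0.01978.
F_GX5715/F_GX8037 = (L_GX5715/L_GX8037)/(d_GX5715/d_GX8037)² = 0.01978/0.3249 = 0.06087.
m_GX5715 − m_GX8037 = −2.5 log₁₀(0.06087) = 3.04.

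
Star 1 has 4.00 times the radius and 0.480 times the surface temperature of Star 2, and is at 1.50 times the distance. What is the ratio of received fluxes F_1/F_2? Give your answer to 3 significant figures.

L_1/L_2 = (R_1/R_2)²(T_1/T_2)⁴ = (4.00)² × (0.480)⁴ = 0.8493.
F_1/F_2 = (L_1/L_2)/(d_1/d_2)² = 0.8493 / (1.50)² = 0.3775.

0.377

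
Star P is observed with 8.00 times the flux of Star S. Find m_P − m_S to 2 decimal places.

m_P − m_S = −2.5 log₁₀(F_P/F_S) = −2.5 log₁₀(8.00) = −2.5 × (0.903) = -2.258.

-2.26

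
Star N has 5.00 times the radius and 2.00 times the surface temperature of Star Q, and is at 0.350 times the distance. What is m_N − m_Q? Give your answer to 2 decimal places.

-8.78

L_N/L_Q = (5.00)²(2.00)⁴ = 400.0.
F_N/F_Q = (L_N/L_Q)/(d_N/d_Q)² = 400.0/0.1225 = 3265.
m_N − m_Q = −2.5 log₁₀(3265) = -8.78.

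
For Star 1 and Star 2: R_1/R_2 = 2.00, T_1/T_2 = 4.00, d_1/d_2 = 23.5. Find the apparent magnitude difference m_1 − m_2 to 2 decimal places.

L_1/L_2 = (2.00)²(4.00)⁴ = 1024.
F_1/F_2 = (L_1/L_2)/(d_1/d_2)² = 1024/552.2 = 1.854.
m_1 − m_2 = −2.5 log₁₀(1.854) = -0.67.

-0.67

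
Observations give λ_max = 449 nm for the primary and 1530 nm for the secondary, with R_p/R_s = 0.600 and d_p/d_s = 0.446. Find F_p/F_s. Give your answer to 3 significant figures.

Wien's law: T_p/T_s = λ_s/λ_p = 1530/449 = 3.408.
L_p/L_s = (R_p/R_s)²(T_p/T_s)⁴ = (0.600)²(3.408)⁴ = 48.54.
F_p/F_s = (L_p/L_s)/(d_p/d_s)² = 48.54/(0.446)² = 244.0.

244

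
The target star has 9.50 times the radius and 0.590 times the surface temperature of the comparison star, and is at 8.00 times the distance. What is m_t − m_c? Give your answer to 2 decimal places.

1.92

L_t/L_c = (9.50)²(0.590)⁴ = 10.94.
F_t/F_c = (L_t/L_c)/(d_t/d_c)² = 10.94/64.00 = 0.1709.
m_t − m_c = −2.5 log₁₀(0.1709) = 1.92.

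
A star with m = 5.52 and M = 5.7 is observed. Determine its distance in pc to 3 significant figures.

m − M = 5 log₁₀(d/10 pc)
5.52 − (5.7) = -0.18 = 5 log₁₀(d/10)
d = 10 × 10^(-0.18/5) = 10 × 10^-0.036 = 9.204 pc.

9.20 pc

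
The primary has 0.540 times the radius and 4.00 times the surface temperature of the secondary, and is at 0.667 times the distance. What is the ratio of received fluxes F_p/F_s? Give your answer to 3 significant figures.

168

L_p/L_s = (R_p/R_s)²(T_p/T_s)⁴ = (0.540)² × (4.00)⁴ = 74.65.
F_p/F_s = (L_p/L_s)/(d_p/d_s)² = 74.65 / (0.667)² = 167.8.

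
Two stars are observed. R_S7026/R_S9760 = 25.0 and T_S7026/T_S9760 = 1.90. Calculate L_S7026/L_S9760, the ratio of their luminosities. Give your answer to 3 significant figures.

From the Stefan–Boltzmann law, L ∝ R²T⁴, so
L_S7026/L_S9760 = (R_S7026/R_S9760)² (T_S7026/T_S9760)⁴ = (25.0)² × (1.90)⁴ = 625.0 × 13.03 = 8145.

8.15×10^3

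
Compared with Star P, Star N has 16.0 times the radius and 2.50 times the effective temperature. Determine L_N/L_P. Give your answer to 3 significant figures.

1.00×10^4

From the Stefan–Boltzmann law, L ∝ R²T⁴, so
L_N/L_P = (R_N/R_P)² (T_N/T_P)⁴ = (16.0)² × (2.50)⁴ = 256.0 × 39.06 = 1.000×10^4.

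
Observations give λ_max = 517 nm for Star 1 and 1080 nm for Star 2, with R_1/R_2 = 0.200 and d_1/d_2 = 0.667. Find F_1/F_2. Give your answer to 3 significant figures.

Wien's law: T_1/T_2 = λ_2/λ_1 = 1080/517 = 2.089.
L_1/L_2 = (R_1/R_2)²(T_1/T_2)⁴ = (0.200)²(2.089)⁴ = 0.7617.
F_1/F_2 = (L_1/L_2)/(d_1/d_2)² = 0.7617/(0.667)² = 1.712.

1.71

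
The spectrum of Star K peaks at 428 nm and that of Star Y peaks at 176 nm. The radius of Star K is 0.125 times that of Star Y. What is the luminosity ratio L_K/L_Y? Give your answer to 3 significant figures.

4.47×10^-4

Wien's law gives T ∝ 1/λ_max, so T_K/T_Y = λ_Y/λ_K = 176/428 = 0.4112.
Then L ∝ R²T⁴ gives L_K/L_Y = (0.125)² × (0.4112)⁴ = 0.01562 × 0.02859 = 4.468×10^-4.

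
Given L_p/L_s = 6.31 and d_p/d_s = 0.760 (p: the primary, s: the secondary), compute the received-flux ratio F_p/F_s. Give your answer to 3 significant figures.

F = L/(4πd²), so F_p/F_s = (L_p/L_s) / (d_p/d_s)²
= 6.31 / (0.760)² = 6.31 / 0.5776 = 10.92.

10.9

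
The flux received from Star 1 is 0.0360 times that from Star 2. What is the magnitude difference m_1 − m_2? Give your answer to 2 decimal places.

m_1 − m_2 = −2.5 log₁₀(F_1/F_2) = −2.5 log₁₀(0.0360) = −2.5 × (-1.444) = 3.609.

3.61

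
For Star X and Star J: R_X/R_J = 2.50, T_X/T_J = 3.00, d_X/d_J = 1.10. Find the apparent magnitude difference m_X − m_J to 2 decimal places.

-6.55

L_X/L_J = (2.50)²(3.00)⁴ = 506.2.
F_X/F_J = (L_X/L_J)/(d_X/d_J)² = 506.2/1.210 = 418.4.
m_X − m_J = −2.5 log₁₀(418.4) = -6.55.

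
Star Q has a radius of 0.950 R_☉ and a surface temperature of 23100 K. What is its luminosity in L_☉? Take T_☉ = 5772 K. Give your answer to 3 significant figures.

232 L_☉

L/L_☉ = (R/R_☉)² (T/T_☉)⁴ = (0.950)² × (23100/5772)⁴
       = 0.9025 × (4.002)⁴ = 0.9025 × 256.5 = 231.5.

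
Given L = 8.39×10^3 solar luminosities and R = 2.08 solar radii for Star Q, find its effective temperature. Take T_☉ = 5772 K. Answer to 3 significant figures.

3.83×10^4 K

T/T_☉ = (L/L_☉)^(1/4) / (R/R_☉)^(1/2)
T = 5772 × (8.39×10^3)^(1/4) / √(2.08) = 5772 × 9.571 / 1.442 = 3.830×10^4 K.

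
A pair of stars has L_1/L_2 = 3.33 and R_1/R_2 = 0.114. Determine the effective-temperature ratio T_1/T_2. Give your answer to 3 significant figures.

4.00

L ∝ R²T⁴ gives T ∝ (L/R²)^(1/4), so
T_1/T_2 = (3.33 / 0.114²)^(1/4) = (256.2)^(1/4) = 4.001.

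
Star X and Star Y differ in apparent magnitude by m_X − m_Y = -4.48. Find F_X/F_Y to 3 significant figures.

61.9

F_X/F_Y = 10^(−(m_X − m_Y)/2.5) = 10^(4.48/2.5) = 10^1.792 = 61.94.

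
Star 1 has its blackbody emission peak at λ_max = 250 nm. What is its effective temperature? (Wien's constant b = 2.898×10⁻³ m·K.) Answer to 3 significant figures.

T = b/λ_max = 2.898×10⁻³ / (250×10⁻⁹) = 1.159×10^4 K.

1.16×10^4 K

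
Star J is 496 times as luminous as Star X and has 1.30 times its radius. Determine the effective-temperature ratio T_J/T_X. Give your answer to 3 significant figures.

L ∝ R²T⁴ gives T ∝ (L/R²)^(1/4), so
T_J/T_X = (496 / 1.30²)^(1/4) = (293.5)^(1/4) = 4.139.

4.14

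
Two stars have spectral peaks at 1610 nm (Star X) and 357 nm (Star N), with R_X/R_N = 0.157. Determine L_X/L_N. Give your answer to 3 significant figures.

5.96×10^-5

Wien's law gives T ∝ 1/λ_max, so T_X/T_N = λ_N/λ_X = 357/1610 = 0.2217.
Then L ∝ R²T⁴ gives L_X/L_N = (0.157)² × (0.2217)⁴ = 0.02465 × 0.002418 = 5.959×10^-5.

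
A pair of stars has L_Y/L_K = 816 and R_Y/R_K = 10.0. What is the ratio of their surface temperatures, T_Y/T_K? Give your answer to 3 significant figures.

1.69

L ∝ R²T⁴ gives T ∝ (L/R²)^(1/4), so
T_Y/T_K = (816 / 10.0²)^(1/4) = (8.160)^(1/4) = 1.690.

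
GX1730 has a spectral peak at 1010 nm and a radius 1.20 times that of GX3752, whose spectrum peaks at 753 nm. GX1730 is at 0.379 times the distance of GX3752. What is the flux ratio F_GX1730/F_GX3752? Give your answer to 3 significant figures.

3.10

Wien's law: T_GX1730/T_GX3752 = λ_GX3752/λ_GX1730 = 753/1010 = 0.7455.
L_GX1730/L_GX3752 = (R_GX1730/R_GX3752)²(T_GX1730/T_GX3752)⁴ = (1.20)²(0.7455)⁴ = 0.4449.
F_GX1730/F_GX3752 = (L_GX1730/L_GX3752)/(d_GX1730/d_GX3752)² = 0.4449/(0.379)² = 3.097.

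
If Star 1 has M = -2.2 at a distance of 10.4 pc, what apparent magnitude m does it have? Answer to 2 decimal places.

-2.11

m = M + 5 log₁₀(d/10 pc) = -2.2 + 5 log₁₀(10.4/10)
  = -2.2 + 5 × 0.017 = -2.2 + 0.09 = -2.11.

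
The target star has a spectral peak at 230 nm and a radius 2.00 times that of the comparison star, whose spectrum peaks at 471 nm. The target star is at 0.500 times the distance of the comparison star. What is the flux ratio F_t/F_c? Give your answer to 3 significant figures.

Wien's law: T_t/T_c = λ_c/λ_t = 471/230 = 2.048.
L_t/L_c = (R_t/R_c)²(T_t/T_c)⁴ = (2.00)²(2.048)⁴ = 70.34.
F_t/F_c = (L_t/L_c)/(d_t/d_c)² = 70.34/(0.500)² = 281.4.

281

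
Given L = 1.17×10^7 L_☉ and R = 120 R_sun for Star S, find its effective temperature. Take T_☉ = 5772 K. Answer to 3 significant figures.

3.08×10^4 K

T/T_☉ = (L/L_☉)^(1/4) / (R/R_☉)^(1/2)
T = 5772 × (1.17×10^7)^(1/4) / √(120) = 5772 × 58.49 / 10.95 = 3.082×10^4 K.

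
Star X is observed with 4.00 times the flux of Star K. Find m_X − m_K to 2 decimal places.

m_X − m_K = −2.5 log₁₀(F_X/F_K) = −2.5 log₁₀(4.00) = −2.5 × (0.602) = -1.505.

-1.51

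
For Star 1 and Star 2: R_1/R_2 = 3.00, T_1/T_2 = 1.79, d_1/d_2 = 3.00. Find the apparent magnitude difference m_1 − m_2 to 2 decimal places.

L_1/L_2 = (3.00)²(1.79)⁴ = 92.40.
F_1/F_2 = (L_1/L_2)/(d_1/d_2)² = 92.40/9.000 = 10.27.
m_1 − m_2 = −2.5 log₁₀(10.27) = -2.53.

-2.53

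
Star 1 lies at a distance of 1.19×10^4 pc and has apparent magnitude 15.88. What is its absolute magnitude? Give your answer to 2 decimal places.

0.50

M = m − 5 log₁₀(d/10 pc) = 15.88 − 5 log₁₀(1.19×10^4/10)
  = 15.88 − 5 × 3.076 = 15.88 − 15.38 = 0.50.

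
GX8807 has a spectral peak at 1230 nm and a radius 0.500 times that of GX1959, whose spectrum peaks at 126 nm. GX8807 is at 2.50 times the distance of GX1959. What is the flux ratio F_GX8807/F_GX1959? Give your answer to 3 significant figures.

Wien's law: T_GX8807/T_GX1959 = λ_GX1959/λ_GX8807 = 126/1230 = 0.1024.
L_GX8807/L_GX1959 = (R_GX8807/R_GX1959)²(T_GX8807/T_GX1959)⁴ = (0.500)²(0.1024)⁴ = 2.753×10^-5.
F_GX8807/F_GX1959 = (L_GX8807/L_GX1959)/(d_GX8807/d_GX1959)² = 2.753×10^-5/(2.50)² = 4.405×10^-6.

4.40×10^-6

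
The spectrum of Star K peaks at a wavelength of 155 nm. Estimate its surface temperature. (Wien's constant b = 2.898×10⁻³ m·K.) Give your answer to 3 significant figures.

1.87×10^4 K

T = b/λ_max = 2.898×10⁻³ / (155×10⁻⁹) = 1.870×10^4 K.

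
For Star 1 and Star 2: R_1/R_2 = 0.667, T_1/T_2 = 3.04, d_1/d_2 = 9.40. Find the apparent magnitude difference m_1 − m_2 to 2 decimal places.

0.92

L_1/L_2 = (0.667)²(3.04)⁴ = 38.00.
F_1/F_2 = (L_1/L_2)/(d_1/d_2)² = 38.00/88.36 = 0.4300.
m_1 − m_2 = −2.5 log₁₀(0.4300) = 0.92.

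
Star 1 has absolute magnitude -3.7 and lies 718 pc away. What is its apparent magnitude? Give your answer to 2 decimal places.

5.58

m = M + 5 log₁₀(d/10 pc) = -3.7 + 5 log₁₀(718/10)
  = -3.7 + 5 × 1.856 = -3.7 + 9.28 = 5.58.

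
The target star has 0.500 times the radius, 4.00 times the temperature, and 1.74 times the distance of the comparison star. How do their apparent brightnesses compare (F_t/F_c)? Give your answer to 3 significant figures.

L_t/L_c = (R_t/R_c)²(T_t/T_c)⁴ = (0.500)² × (4.00)⁴ = 64.00.
F_t/F_c = (L_t/L_c)/(d_t/d_c)² = 64.00 / (1.74)² = 21.14.

21.1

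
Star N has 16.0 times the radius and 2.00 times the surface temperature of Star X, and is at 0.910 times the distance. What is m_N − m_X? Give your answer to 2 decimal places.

-9.24

L_N/L_X = (16.0)²(2.00)⁴ = 4096.
F_N/F_X = (L_N/L_X)/(d_N/d_X)² = 4096/0.8281 = 4946.
m_N − m_X = −2.5 log₁₀(4946) = -9.24.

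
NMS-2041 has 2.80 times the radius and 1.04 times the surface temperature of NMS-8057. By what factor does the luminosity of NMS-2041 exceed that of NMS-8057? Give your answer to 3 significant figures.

9.17

From the Stefan–Boltzmann law, L ∝ R²T⁴, so
L_NMS-2041/L_NMS-8057 = (R_NMS-2041/R_NMS-8057)² (T_NMS-2041/T_NMS-8057)⁴ = (2.80)² × (1.04)⁴ = 7.840 × 1.170 = 9.172.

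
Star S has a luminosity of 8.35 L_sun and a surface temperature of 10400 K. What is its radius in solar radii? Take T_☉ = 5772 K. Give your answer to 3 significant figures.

R/R_☉ = √(L/L_☉) / (T/T_☉)² = √(8.35) / (1.802)²
       = 2.890 / 3.246 = 0.8901.

0.890 solar radii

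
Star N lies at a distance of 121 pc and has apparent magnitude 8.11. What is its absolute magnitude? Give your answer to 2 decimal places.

2.70

M = m − 5 log₁₀(d/10 pc) = 8.11 − 5 log₁₀(121/10)
  = 8.11 − 5 × 1.083 = 8.11 − 5.41 = 2.70.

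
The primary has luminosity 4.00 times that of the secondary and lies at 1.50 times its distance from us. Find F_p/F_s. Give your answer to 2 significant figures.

F = L/(4πd²), so F_p/F_s = (L_p/L_s) / (d_p/d_s)²
= 4.00 / (1.50)² = 4.00 / 2.250 = 1.778.

1.8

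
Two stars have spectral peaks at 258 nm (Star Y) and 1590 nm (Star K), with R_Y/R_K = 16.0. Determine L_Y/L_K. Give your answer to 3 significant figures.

Wien's law gives T ∝ 1/λ_max, so T_Y/T_K = λ_K/λ_Y = 1590/258 = 6.163.
Then L ∝ R²T⁴ gives L_Y/L_K = (16.0)² × (6.163)⁴ = 256.0 × 1442 = 3.693×10^5.

3.69×10^5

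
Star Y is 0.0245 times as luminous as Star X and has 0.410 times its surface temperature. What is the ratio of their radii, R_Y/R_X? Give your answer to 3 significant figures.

0.931

L ∝ R²T⁴ gives R ∝ √L / T², so
R_Y/R_X = √(0.0245) / (0.410)² = 0.1565 / 0.1681 = 0.9311.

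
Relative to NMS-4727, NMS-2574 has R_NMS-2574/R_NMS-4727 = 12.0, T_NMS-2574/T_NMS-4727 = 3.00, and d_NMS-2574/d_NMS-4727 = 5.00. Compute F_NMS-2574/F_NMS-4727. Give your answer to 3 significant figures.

L_NMS-2574/L_NMS-4727 = (R_NMS-2574/R_NMS-4727)²(T_NMS-2574/T_NMS-4727)⁴ = (12.0)² × (3.00)⁴ = 1.166×10^4.
F_NMS-2574/F_NMS-4727 = (L_NMS-2574/L_NMS-4727)/(d_NMS-2574/d_NMS-4727)² = 1.166×10^4 / (5.00)² = 466.6.

467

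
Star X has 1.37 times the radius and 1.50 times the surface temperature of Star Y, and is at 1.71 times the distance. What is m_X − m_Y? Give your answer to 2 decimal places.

-1.28

L_X/L_Y = (1.37)²(1.50)⁴ = 9.502.
F_X/F_Y = (L_X/L_Y)/(d_X/d_Y)² = 9.502/2.924 = 3.249.
m_X − m_Y = −2.5 log₁₀(3.249) = -1.28.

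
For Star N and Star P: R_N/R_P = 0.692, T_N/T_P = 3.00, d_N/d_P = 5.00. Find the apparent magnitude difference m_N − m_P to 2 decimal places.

-0.48

L_N/L_P = (0.692)²(3.00)⁴ = 38.79.
F_N/F_P = (L_N/L_P)/(d_N/d_P)² = 38.79/25.00 = 1.552.
m_N − m_P = −2.5 log₁₀(1.552) = -0.48.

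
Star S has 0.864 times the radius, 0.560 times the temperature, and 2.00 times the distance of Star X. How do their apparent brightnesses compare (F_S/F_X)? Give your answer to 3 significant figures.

L_S/L_X = (R_S/R_X)²(T_S/T_X)⁴ = (0.864)² × (0.560)⁴ = 0.07341.
F_S/F_X = (L_S/L_X)/(d_S/d_X)² = 0.07341 / (2.00)² = 0.01835.

0.0184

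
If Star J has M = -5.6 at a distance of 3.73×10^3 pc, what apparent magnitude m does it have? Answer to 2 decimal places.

7.26

m = M + 5 log₁₀(d/10 pc) = -5.6 + 5 log₁₀(3.73×10^3/10)
  = -5.6 + 5 × 2.572 = -5.6 + 12.86 = 7.26.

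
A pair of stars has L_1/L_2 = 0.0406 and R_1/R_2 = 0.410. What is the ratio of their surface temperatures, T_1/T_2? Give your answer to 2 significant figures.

L ∝ R²T⁴ gives T ∝ (L/R²)^(1/4), so
T_1/T_2 = (0.0406 / 0.410²)^(1/4) = (0.2415)^(1/4) = 0.7010.

0.70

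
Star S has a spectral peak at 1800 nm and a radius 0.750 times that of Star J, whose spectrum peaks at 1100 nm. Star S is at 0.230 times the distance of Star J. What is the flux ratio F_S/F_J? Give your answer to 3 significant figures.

1.48

Wien's law: T_S/T_J = λ_J/λ_S = 1100/1800 = 0.6111.
L_S/L_J = (R_S/R_J)²(T_S/T_J)⁴ = (0.750)²(0.6111)⁴ = 0.07845.
F_S/F_J = (L_S/L_J)/(d_S/d_J)² = 0.07845/(0.230)² = 1.483.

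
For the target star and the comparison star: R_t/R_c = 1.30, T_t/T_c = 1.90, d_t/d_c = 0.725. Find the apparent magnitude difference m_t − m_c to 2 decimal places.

-4.06

L_t/L_c = (1.30)²(1.90)⁴ = 22.02.
F_t/F_c = (L_t/L_c)/(d_t/d_c)² = 22.02/0.5256 = 41.90.
m_t − m_c = −2.5 log₁₀(41.90) = -4.06.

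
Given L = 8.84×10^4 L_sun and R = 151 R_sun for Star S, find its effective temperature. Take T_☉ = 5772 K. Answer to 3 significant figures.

8.10×10^3 K

T/T_☉ = (L/L_☉)^(1/4) / (R/R_☉)^(1/2)
T = 5772 × (8.84×10^4)^(1/4) / √(151) = 5772 × 17.24 / 12.29 = 8099 K.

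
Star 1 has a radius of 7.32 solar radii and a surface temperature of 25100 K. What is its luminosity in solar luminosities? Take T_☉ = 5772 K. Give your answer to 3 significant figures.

1.92×10^4 solar luminosities

L/L_☉ = (R/R_☉)² (T/T_☉)⁴ = (7.32)² × (25100/5772)⁴
       = 53.58 × (4.349)⁴ = 53.58 × 357.6 = 1.916×10^4.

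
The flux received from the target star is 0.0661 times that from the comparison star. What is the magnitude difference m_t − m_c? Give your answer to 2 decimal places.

m_t − m_c = −2.5 log₁₀(F_t/F_c) = −2.5 log₁₀(0.0661) = −2.5 × (-1.180) = 2.949.

2.95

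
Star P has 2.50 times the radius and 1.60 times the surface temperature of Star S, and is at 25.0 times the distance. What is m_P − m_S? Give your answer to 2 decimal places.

L_P/L_S = (2.50)²(1.60)⁴ = 40.96.
F_P/F_S = (L_P/L_S)/(d_P/d_S)² = 40.96/625.0 = 0.06554.
m_P − m_S = −2.5 log₁₀(0.06554) = 2.96.

2.96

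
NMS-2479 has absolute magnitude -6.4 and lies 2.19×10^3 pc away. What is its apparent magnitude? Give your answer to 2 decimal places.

m = M + 5 log₁₀(d/10 pc) = -6.4 + 5 log₁₀(2.19×10^3/10)
  = -6.4 + 5 × 2.340 = -6.4 + 11.70 = 5.30.

5.30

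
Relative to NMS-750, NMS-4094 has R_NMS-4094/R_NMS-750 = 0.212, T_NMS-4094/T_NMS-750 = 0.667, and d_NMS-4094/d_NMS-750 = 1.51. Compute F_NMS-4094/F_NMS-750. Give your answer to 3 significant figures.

0.00390

L_NMS-4094/L_NMS-750 = (R_NMS-4094/R_NMS-750)²(T_NMS-4094/T_NMS-750)⁴ = (0.212)² × (0.667)⁴ = 0.008896.
F_NMS-4094/F_NMS-750 = (L_NMS-4094/L_NMS-750)/(d_NMS-4094/d_NMS-750)² = 0.008896 / (1.51)² = 0.003901.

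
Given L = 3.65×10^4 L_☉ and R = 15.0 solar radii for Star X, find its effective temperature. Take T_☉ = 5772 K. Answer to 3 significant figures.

T/T_☉ = (L/L_☉)^(1/4) / (R/R_☉)^(1/2)
T = 5772 × (3.65×10^4)^(1/4) / √(15.0) = 5772 × 13.82 / 3.873 = 2.060×10^4 K.

2.06×10^4 K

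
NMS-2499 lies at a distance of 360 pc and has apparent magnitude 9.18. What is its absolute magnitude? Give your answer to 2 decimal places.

1.40

M = m − 5 log₁₀(d/10 pc) = 9.18 − 5 log₁₀(360/10)
  = 9.18 − 5 × 1.556 = 9.18 − 7.78 = 1.40.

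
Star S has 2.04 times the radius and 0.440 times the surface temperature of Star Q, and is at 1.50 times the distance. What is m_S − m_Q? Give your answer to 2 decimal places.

L_S/L_Q = (2.04)²(0.440)⁴ = 0.1560.
F_S/F_Q = (L_S/L_Q)/(d_S/d_Q)² = 0.1560/2.250 = 0.06932.
m_S − m_Q = −2.5 log₁₀(0.06932) = 2.90.

2.90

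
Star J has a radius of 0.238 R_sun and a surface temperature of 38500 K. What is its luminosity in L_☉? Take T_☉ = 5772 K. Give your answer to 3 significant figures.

112 L_☉

L/L_☉ = (R/R_☉)² (T/T_☉)⁴ = (0.238)² × (38500/5772)⁴
       = 0.05664 × (6.670)⁴ = 0.05664 × 1979 = 112.1.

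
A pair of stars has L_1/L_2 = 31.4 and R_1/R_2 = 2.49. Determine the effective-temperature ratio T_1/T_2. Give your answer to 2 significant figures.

L ∝ R²T⁴ gives T ∝ (L/R²)^(1/4), so
T_1/T_2 = (31.4 / 2.49²)^(1/4) = (5.064)^(1/4) = 1.500.

1.5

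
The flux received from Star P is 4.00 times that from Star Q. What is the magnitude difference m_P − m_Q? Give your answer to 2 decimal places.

m_P − m_Q = −2.5 log₁₀(F_P/F_Q) = −2.5 log₁₀(4.00) = −2.5 × (0.602) = -1.505.

-1.51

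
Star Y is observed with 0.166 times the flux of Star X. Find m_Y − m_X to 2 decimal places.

m_Y − m_X = −2.5 log₁₀(F_Y/F_X) = −2.5 log₁₀(0.166) = −2.5 × (-0.780) = 1.950.

1.95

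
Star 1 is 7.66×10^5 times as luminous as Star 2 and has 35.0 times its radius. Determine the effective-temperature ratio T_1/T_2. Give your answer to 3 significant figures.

5.00

L ∝ R²T⁴ gives T ∝ (L/R²)^(1/4), so
T_1/T_2 = (7.66×10^5 / 35.0²)^(1/4) = (625.3)^(1/4) = 5.001.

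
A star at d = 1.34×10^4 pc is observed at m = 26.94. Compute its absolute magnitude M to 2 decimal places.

M = m − 5 log₁₀(d/10 pc) = 26.94 − 5 log₁₀(1.34×10^4/10)
  = 26.94 − 5 × 3.127 = 26.94 − 15.64 = 11.30.

11.30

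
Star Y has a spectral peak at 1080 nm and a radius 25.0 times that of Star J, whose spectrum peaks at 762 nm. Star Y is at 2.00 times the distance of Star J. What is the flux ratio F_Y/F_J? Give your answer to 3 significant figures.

38.7

Wien's law: T_Y/T_J = λ_J/λ_Y = 762/1080 = 0.7056.
L_Y/L_J = (R_Y/R_J)²(T_Y/T_J)⁴ = (25.0)²(0.7056)⁴ = 154.9.
F_Y/F_J = (L_Y/L_J)/(d_Y/d_J)² = 154.9/(2.00)² = 38.72.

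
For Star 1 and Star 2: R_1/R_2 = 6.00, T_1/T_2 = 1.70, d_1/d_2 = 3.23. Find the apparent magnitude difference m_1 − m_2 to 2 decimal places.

L_1/L_2 = (6.00)²(1.70)⁴ = 300.7.
F_1/F_2 = (L_1/L_2)/(d_1/d_2)² = 300.7/10.43 = 28.82.
m_1 − m_2 = −2.5 log₁₀(28.82) = -3.65.

-3.65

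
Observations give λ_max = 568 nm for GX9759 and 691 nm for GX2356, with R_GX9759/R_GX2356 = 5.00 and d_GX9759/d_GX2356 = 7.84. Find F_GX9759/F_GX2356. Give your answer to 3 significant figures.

Wien's law: T_GX9759/T_GX2356 = λ_GX2356/λ_GX9759 = 691/568 = 1.217.
L_GX9759/L_GX2356 = (R_GX9759/R_GX2356)²(T_GX9759/T_GX2356)⁴ = (5.00)²(1.217)⁴ = 54.76.
F_GX9759/F_GX2356 = (L_GX9759/L_GX2356)/(d_GX9759/d_GX2356)² = 54.76/(7.84)² = 0.8909.

0.891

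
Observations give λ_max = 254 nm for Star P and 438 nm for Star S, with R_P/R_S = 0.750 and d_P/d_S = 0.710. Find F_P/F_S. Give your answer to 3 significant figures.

Wien's law: T_P/T_S = λ_S/λ_P = 438/254 = 1.724.
L_P/L_S = (R_P/R_S)²(T_P/T_S)⁴ = (0.750)²(1.724)⁴ = 4.974.
F_P/F_S = (L_P/L_S)/(d_P/d_S)² = 4.974/(0.710)² = 9.867.

9.87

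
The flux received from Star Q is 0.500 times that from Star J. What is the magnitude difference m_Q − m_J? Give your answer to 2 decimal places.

0.75

m_Q − m_J = −2.5 log₁₀(F_Q/F_J) = −2.5 log₁₀(0.500) = −2.5 × (-0.301) = 0.753.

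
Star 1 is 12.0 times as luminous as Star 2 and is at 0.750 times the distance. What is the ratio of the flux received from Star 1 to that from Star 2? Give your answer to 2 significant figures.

21

F = L/(4πd²), so F_1/F_2 = (L_1/L_2) / (d_1/d_2)²
= 12.0 / (0.750)² = 12.0 / 0.5625 = 21.33.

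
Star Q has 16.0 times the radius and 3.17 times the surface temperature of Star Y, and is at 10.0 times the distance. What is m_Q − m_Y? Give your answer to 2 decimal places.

-6.03

L_Q/L_Y = (16.0)²(3.17)⁴ = 2.585×10^4.
F_Q/F_Y = (L_Q/L_Y)/(d_Q/d_Y)² = 2.585×10^4/100.0 = 258.5.
m_Q − m_Y = −2.5 log₁₀(258.5) = -6.03.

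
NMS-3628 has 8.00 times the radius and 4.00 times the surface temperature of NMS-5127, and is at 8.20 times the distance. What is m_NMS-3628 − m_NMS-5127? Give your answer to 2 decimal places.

L_NMS-3628/L_NMS-5127 = (8.00)²(4.00)⁴ = 1.638×10^4.
F_NMS-3628/F_NMS-5127 = (L_NMS-3628/L_NMS-5127)/(d_NMS-3628/d_NMS-5127)² = 1.638×10^4/67.24 = 243.7.
m_NMS-3628 − m_NMS-5127 = −2.5 log₁₀(243.7) = -5.97.

-5.97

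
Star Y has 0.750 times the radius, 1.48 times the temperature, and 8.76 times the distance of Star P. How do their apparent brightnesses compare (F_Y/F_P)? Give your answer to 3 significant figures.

0.0352

L_Y/L_P = (R_Y/R_P)²(T_Y/T_P)⁴ = (0.750)² × (1.48)⁴ = 2.699.
F_Y/F_P = (L_Y/L_P)/(d_Y/d_P)² = 2.699 / (8.76)² = 0.03517.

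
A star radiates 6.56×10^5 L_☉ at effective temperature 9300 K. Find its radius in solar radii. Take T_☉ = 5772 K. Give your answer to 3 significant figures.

R/R_☉ = √(L/L_☉) / (T/T_☉)² = √(6.56×10^5) / (1.611)²
       = 809.9 / 2.596 = 312.0.

312 solar radii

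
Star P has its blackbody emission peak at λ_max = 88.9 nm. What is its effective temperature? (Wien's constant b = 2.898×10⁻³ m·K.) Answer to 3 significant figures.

3.26×10^4 K

T = b/λ_max = 2.898×10⁻³ / (88.9×10⁻⁹) = 3.260×10^4 K.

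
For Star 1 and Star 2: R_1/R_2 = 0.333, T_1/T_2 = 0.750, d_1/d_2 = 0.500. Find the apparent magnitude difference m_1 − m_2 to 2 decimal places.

L_1/L_2 = (0.333)²(0.750)⁴ = 0.03509.
F_1/F_2 = (L_1/L_2)/(d_1/d_2)² = 0.03509/0.2500 = 0.1403.
m_1 − m_2 = −2.5 log₁₀(0.1403) = 2.13.

2.13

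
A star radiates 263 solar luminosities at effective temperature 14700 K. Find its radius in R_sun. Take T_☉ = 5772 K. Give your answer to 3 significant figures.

R/R_☉ = √(L/L_☉) / (T/T_☉)² = √(263) / (2.547)²
       = 16.22 / 6.486 = 2.500.

2.50 R_sun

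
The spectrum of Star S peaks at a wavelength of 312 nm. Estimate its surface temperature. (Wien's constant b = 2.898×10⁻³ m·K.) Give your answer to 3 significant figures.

9.29×10^3 K

T = b/λ_max = 2.898×10⁻³ / (312×10⁻⁹) = 9288 K.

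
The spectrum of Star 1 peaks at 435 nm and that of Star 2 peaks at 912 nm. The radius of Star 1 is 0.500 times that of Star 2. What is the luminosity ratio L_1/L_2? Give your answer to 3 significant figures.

Wien's law gives T ∝ 1/λ_max, so T_1/T_2 = λ_2/λ_1 = 912/435 = 2.097.
Then L ∝ R²T⁴ gives L_1/L_2 = (0.500)² × (2.097)⁴ = 0.2500 × 19.32 = 4.830.

4.83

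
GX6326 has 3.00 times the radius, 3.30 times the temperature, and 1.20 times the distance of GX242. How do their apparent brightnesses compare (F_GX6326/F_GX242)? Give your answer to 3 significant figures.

L_GX6326/L_GX242 = (R_GX6326/R_GX242)²(T_GX6326/T_GX242)⁴ = (3.00)² × (3.30)⁴ = 1067.
F_GX6326/F_GX242 = (L_GX6326/L_GX242)/(d_GX6326/d_GX242)² = 1067 / (1.20)² = 741.2.

741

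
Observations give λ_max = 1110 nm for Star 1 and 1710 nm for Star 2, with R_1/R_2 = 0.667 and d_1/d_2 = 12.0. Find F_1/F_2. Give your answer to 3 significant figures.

0.0174

Wien's law: T_1/T_2 = λ_2/λ_1 = 1710/1110 = 1.541.
L_1/L_2 = (R_1/R_2)²(T_1/T_2)⁴ = (0.667)²(1.541)⁴ = 2.506.
F_1/F_2 = (L_1/L_2)/(d_1/d_2)² = 2.506/(12.0)² = 0.01740.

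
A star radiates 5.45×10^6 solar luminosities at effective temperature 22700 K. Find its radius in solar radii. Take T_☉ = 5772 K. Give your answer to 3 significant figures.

151 solar radii

R/R_☉ = √(L/L_☉) / (T/T_☉)² = √(5.45×10^6) / (3.933)²
       = 2335 / 15.47 = 150.9.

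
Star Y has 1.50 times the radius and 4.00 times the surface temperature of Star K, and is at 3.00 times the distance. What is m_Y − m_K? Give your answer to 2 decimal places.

L_Y/L_K = (1.50)²(4.00)⁴ = 576.0.
F_Y/F_K = (L_Y/L_K)/(d_Y/d_K)² = 576.0/9.000 = 64.00.
m_Y − m_K = −2.5 log₁₀(64.00) = -4.52.

-4.52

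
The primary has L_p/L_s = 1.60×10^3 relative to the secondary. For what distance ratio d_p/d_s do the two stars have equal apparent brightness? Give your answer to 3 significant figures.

Equal flux requires L_p/d_p² = L_s/d_s², so d_p/d_s = √(L_p/L_s)
= √(1.60×10^3) = 40.00.

40.0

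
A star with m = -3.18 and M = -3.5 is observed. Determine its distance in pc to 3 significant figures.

m − M = 5 log₁₀(d/10 pc)
-3.18 − (-3.5) = 0.32 = 5 log₁₀(d/10)
d = 10 × 10^(0.32/5) = 10 × 10^0.064 = 11.59 pc.

11.6 pc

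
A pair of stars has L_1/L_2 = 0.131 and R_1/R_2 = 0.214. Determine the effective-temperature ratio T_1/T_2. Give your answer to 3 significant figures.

L ∝ R²T⁴ gives T ∝ (L/R²)^(1/4), so
T_1/T_2 = (0.131 / 0.214²)^(1/4) = (2.861)^(1/4) = 1.301.

1.30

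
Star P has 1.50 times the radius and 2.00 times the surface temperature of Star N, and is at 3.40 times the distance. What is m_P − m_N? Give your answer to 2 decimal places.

L_P/L_N = (1.50)²(2.00)⁴ = 36.00.
F_P/F_N = (L_P/L_N)/(d_P/d_N)² = 36.00/11.56 = 3.114.
m_P − m_N = −2.5 log₁₀(3.114) = -1.23.

-1.23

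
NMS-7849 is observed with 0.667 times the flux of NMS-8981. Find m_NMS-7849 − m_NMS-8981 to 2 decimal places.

m_NMS-7849 − m_NMS-8981 = −2.5 log₁₀(F_NMS-7849/F_NMS-8981) = −2.5 log₁₀(0.667) = −2.5 × (-0.176) = 0.440.

0.44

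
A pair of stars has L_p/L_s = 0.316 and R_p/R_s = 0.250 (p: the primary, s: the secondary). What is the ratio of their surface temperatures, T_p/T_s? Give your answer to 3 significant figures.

L ∝ R²T⁴ gives T ∝ (L/R²)^(1/4), so
T_p/T_s = (0.316 / 0.250²)^(1/4) = (5.056)^(1/4) = 1.500.

1.50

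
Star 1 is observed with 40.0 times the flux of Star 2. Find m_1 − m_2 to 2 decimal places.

-4.01

m_1 − m_2 = −2.5 log₁₀(F_1/F_2) = −2.5 log₁₀(40.0) = −2.5 × (1.602) = -4.005.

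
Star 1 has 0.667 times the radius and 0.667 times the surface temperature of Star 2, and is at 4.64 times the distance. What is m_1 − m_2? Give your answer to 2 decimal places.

L_1/L_2 = (0.667)²(0.667)⁴ = 0.08806.
F_1/F_2 = (L_1/L_2)/(d_1/d_2)² = 0.08806/21.53 = 0.004090.
m_1 − m_2 = −2.5 log₁₀(0.004090) = 5.97.

5.97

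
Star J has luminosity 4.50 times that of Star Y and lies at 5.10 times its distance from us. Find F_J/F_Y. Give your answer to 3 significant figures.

F = L/(4πd²), so F_J/F_Y = (L_J/L_Y) / (d_J/d_Y)²
= 4.50 / (5.10)² = 4.50 / 26.01 = 0.1730.

0.173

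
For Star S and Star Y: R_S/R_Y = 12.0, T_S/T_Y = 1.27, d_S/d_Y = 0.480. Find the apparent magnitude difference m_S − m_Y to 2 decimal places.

L_S/L_Y = (12.0)²(1.27)⁴ = 374.6.
F_S/F_Y = (L_S/L_Y)/(d_S/d_Y)² = 374.6/0.2304 = 1626.
m_S − m_Y = −2.5 log₁₀(1626) = -8.03.

-8.03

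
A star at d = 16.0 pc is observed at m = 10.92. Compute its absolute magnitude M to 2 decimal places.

9.90

M = m − 5 log₁₀(d/10 pc) = 10.92 − 5 log₁₀(16.0/10)
  = 10.92 − 5 × 0.204 = 10.92 − 1.02 = 9.90.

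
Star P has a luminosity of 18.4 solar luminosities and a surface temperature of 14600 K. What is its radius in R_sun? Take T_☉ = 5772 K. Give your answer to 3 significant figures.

R/R_☉ = √(L/L_☉) / (T/T_☉)² = √(18.4) / (2.529)²
       = 4.290 / 6.398 = 0.6704.

0.670 R_sun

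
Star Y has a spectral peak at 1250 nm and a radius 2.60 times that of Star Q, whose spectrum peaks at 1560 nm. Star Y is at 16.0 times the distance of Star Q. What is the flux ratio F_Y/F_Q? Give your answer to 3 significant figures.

Wien's law: T_Y/T_Q = λ_Q/λ_Y = 1560/1250 = 1.248.
L_Y/L_Q = (R_Y/R_Q)²(T_Y/T_Q)⁴ = (2.60)²(1.248)⁴ = 16.40.
F_Y/F_Q = (L_Y/L_Q)/(d_Y/d_Q)² = 16.40/(16.0)² = 0.06406.

0.0641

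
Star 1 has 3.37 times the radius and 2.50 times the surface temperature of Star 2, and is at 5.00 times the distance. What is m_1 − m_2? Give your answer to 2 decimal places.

-3.12

L_1/L_2 = (3.37)²(2.50)⁴ = 443.6.
F_1/F_2 = (L_1/L_2)/(d_1/d_2)² = 443.6/25.00 = 17.75.
m_1 − m_2 = −2.5 log₁₀(17.75) = -3.12.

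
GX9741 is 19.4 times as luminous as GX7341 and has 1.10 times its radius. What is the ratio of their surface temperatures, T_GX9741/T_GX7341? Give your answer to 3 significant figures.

2.00

L ∝ R²T⁴ gives T ∝ (L/R²)^(1/4), so
T_GX9741/T_GX7341 = (19.4 / 1.10²)^(1/4) = (16.03)^(1/4) = 2.001.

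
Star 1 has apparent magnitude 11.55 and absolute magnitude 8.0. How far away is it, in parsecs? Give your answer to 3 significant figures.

51.3 pc

m − M = 5 log₁₀(d/10 pc)
11.55 − (8.0) = 3.55 = 5 log₁₀(d/10)
d = 10 × 10^(3.55/5) = 10 × 10^0.710 = 51.29 pc.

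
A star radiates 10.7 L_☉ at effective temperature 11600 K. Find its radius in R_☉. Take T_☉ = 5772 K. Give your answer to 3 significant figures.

R/R_☉ = √(L/L_☉) / (T/T_☉)² = √(10.7) / (2.010)²
       = 3.271 / 4.039 = 0.8099.

0.810 R_☉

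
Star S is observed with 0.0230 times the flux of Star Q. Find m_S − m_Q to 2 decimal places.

m_S − m_Q = −2.5 log₁₀(F_S/F_Q) = −2.5 log₁₀(0.0230) = −2.5 × (-1.638) = 4.096.

4.10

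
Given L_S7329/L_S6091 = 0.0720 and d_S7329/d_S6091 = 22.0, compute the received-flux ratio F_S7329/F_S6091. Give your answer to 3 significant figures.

F = L/(4πd²), so F_S7329/F_S6091 = (L_S7329/L_S6091) / (d_S7329/d_S6091)²
= 0.0720 / (22.0)² = 0.0720 / 484.0 = 1.488×10^-4.

1.49×10^-4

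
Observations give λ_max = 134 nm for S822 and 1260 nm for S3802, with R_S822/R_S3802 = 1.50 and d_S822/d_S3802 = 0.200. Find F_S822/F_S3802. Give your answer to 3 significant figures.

4.40×10^5

Wien's law: T_S822/T_S3802 = λ_S3802/λ_S822 = 1260/134 = 9.403.
L_S822/L_S3802 = (R_S822/R_S3802)²(T_S822/T_S3802)⁴ = (1.50)²(9.403)⁴ = 1.759×10^4.
F_S822/F_S3802 = (L_S822/L_S3802)/(d_S822/d_S3802)² = 1.759×10^4/(0.200)² = 4.397×10^5.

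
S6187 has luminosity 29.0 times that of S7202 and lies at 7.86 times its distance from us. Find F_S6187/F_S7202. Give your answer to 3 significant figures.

F = L/(4πd²), so F_S6187/F_S7202 = (L_S6187/L_S7202) / (d_S6187/d_S7202)²
= 29.0 / (7.86)² = 29.0 / 61.78 = 0.4694.

0.469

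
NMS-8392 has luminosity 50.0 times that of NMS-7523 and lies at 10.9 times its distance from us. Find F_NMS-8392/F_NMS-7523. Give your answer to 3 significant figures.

0.421

F = L/(4πd²), so F_NMS-8392/F_NMS-7523 = (L_NMS-8392/L_NMS-7523) / (d_NMS-8392/d_NMS-7523)²
= 50.0 / (10.9)² = 50.0 / 118.8 = 0.4208.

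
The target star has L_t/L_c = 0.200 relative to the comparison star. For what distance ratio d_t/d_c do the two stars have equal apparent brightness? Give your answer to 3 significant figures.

Equal flux requires L_t/d_t² = L_c/d_c², so d_t/d_c = √(L_t/L_c)
= √(0.200) = 0.4472.

0.447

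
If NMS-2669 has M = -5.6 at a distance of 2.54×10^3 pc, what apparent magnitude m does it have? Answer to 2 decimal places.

m = M + 5 log₁₀(d/10 pc) = -5.6 + 5 log₁₀(2.54×10^3/10)
  = -5.6 + 5 × 2.405 = -5.6 + 12.02 = 6.42.

6.42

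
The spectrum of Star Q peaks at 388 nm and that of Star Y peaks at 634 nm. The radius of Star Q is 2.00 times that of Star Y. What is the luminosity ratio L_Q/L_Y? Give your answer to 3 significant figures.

Wien's law gives T ∝ 1/λ_max, so T_Q/T_Y = λ_Y/λ_Q = 634/388 = 1.634.
Then L ∝ R²T⁴ gives L_Q/L_Y = (2.00)² × (1.634)⁴ = 4.000 × 7.129 = 28.52.

28.5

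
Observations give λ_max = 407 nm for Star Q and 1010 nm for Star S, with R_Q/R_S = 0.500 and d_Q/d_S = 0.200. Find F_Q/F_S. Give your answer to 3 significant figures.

Wien's law: T_Q/T_S = λ_S/λ_Q = 1010/407 = 2.482.
L_Q/L_S = (R_Q/R_S)²(T_Q/T_S)⁴ = (0.500)²(2.482)⁴ = 9.481.
F_Q/F_S = (L_Q/L_S)/(d_Q/d_S)² = 9.481/(0.200)² = 237.0.

237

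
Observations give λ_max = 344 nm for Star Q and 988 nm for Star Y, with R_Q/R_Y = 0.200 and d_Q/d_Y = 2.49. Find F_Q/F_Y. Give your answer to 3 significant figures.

Wien's law: T_Q/T_Y = λ_Y/λ_Q = 988/344 = 2.872.
L_Q/L_Y = (R_Q/R_Y)²(T_Q/T_Y)⁴ = (0.200)²(2.872)⁴ = 2.722.
F_Q/F_Y = (L_Q/L_Y)/(d_Q/d_Y)² = 2.722/(2.49)² = 0.4390.

0.439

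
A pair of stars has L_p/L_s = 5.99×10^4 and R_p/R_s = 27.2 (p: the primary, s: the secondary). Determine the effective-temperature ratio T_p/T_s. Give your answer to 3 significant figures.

L ∝ R²T⁴ gives T ∝ (L/R²)^(1/4), so
T_p/T_s = (5.99×10^4 / 27.2²)^(1/4) = (80.96)^(1/4) = 3.000.

3.00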